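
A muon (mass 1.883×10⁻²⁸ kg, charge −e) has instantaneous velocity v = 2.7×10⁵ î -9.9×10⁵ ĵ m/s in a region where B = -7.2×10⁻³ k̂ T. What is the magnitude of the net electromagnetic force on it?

|F| ≈ 1.18×10⁻¹⁵ N

v×B = (7130, 1940, 0) N/C.
F = q v×B = (−1.602×10⁻¹⁹ C)·(7130, 1940, 0) = (-1.14×10⁻¹⁵, -3.11×10⁻¹⁶, 0) N.
|F| = 1.18×10⁻¹⁵ N.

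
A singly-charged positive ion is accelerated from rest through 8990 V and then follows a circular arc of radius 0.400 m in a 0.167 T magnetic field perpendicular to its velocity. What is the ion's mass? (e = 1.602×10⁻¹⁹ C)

Combine |q|V = ½mv² and r = mv/(|q|B): eliminate v to get m = qB²r²/(2V).
m = (1.602×10⁻¹⁹)(0.167)²(0.400)²/(2·8990) ≈ 3.98×10⁻²⁶ kg.

m ≈ 3.98×10⁻²⁶ kg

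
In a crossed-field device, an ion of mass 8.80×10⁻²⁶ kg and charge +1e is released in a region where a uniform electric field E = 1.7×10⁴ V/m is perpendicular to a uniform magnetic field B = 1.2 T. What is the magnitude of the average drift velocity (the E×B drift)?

v_d ≈ 1.4×10⁴ m/s

In crossed fields the guiding centre drifts at v_d = |E×B|/B² = E/B, independent of charge and mass.
v_d = 1.7×10⁴/1.2 = 1.4×10⁴ m/s.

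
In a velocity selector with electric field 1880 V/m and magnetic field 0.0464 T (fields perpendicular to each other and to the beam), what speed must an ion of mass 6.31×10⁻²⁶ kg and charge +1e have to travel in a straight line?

Straight-line motion ⇒ electric and magnetic forces cancel, so E = vB.
v = E/B = 1880/0.0464 = 4.05×10⁴ m/s.

v = 4.05×10⁴ m/s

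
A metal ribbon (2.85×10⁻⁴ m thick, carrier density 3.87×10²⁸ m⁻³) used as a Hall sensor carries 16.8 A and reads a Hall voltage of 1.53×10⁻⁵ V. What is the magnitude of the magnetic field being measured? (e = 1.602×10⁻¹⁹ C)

From V_H = IB/(n e t), B = V_H n e t / I.
B = (1.53×10⁻⁵)(3.87×10²⁸)(1.602×10⁻¹⁹)(2.85×10⁻⁴)/16.8 ≈ 1.61 T.

B ≈ 1.61 T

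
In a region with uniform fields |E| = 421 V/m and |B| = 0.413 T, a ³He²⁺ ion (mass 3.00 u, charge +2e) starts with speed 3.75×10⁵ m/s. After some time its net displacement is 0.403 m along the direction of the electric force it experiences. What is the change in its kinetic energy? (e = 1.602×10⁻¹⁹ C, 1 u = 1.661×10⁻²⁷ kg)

The magnetic force is always ⟂ v and does no work; only the electric force changes KE.
ΔKE = F_E · d = |q|E d = (3.204×10⁻¹⁹)(421)(0.403) ≈ 5.44×10⁻¹⁷ J.

ΔKE ≈ 5.44×10⁻¹⁷ J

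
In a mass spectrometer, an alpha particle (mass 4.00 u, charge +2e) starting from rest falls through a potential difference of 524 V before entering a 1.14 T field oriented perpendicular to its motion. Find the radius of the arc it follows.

r ≈ 4.09×10⁻³ m

Acceleration: |q|V = ½mv² ⇒ v = √(2|q|V/m) = √(2·3.204×10⁻¹⁹·524/6.644×10⁻²⁷) ≈ 2.248×10⁵ m/s.
In the field: r = mv/(|q|B) = (6.644×10⁻²⁷)(2.248×10⁵)/((3.204×10⁻¹⁹)(1.14)) ≈ 4.09×10⁻³ m.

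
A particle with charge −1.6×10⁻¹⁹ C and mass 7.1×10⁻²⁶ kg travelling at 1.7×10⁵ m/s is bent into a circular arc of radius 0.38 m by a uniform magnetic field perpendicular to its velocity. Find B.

From |q|vB = mv²/r, B = mv/(|q|r).
B = (7.1×10⁻²⁶)(1.7×10⁵)/((1.6×10⁻¹⁹)(0.38)) ≈ 0.20 T.

B ≈ 0.20 T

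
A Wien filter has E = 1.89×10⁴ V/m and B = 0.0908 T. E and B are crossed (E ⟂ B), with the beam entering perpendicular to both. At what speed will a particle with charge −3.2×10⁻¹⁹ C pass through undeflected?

Straight-line motion ⇒ electric and magnetic forces cancel, so E = vB.
v = E/B = 1.89×10⁴/0.0908 = 2.08×10⁵ m/s.
The result is independent of the particle's charge and mass.

v = 2.08×10⁵ m/s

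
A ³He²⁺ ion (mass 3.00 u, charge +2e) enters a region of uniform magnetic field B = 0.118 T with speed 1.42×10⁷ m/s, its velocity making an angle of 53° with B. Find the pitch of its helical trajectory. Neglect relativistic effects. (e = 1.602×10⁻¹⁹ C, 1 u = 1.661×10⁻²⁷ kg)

v∥ = v cosθ = 1.42×10⁷·cos53° ≈ 8.546×10⁶ m/s.
T = 2πm/(|q|B) = 2π(4.983×10⁻²⁷)/((3.204×10⁻¹⁹)(0.118)) ≈ 8.281×10⁻⁷ s.
pitch = v∥ T = (8.546×10⁶)(8.281×10⁻⁷) ≈ 7.08 m.

p ≈ 7.08 m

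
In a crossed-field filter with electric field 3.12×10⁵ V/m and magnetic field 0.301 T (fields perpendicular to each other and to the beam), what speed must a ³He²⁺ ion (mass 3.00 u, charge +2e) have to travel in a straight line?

Straight-line motion ⇒ electric and magnetic forces cancel, so E = vB.
v = E/B = 3.12×10⁵/0.301 = 1.04×10⁶ m/s.
The result is independent of the particle's charge and mass.

v = 1.04×10⁶ m/s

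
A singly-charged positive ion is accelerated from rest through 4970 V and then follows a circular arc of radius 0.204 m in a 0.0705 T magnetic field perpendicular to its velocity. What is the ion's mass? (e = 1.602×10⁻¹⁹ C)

Combine |q|V = ½mv² and r = mv/(|q|B): eliminate v to get m = qB²r²/(2V).
m = (1.602×10⁻¹⁹)(0.0705)²(0.204)²/(2·4970) ≈ 3.33×10⁻²⁷ kg.

m ≈ 3.33×10⁻²⁷ kg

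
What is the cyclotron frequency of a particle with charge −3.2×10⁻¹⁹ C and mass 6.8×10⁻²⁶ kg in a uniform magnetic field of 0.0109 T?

f = |q|B/(2πm).
f = (3.2×10⁻¹⁹)(0.0109)/(2π·6.8×10⁻²⁶) ≈ 8160 Hz.

f ≈ 8160 Hz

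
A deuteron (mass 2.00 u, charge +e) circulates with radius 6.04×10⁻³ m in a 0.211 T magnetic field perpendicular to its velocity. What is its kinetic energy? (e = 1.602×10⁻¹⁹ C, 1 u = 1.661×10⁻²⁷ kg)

KE ≈ 39.2 eV

v = |q|Br/m, then KE = ½mv² = (qBr)²/(2m).
v = (1.602×10⁻¹⁹)(0.211)(6.04×10⁻³)/3.322×10⁻²⁷ ≈ 6.146×10⁴ m/s.
KE = ½(3.322×10⁻²⁷)(6.146×10⁴)² ≈ 6.27×10⁻¹⁸ J = 39.2 eV.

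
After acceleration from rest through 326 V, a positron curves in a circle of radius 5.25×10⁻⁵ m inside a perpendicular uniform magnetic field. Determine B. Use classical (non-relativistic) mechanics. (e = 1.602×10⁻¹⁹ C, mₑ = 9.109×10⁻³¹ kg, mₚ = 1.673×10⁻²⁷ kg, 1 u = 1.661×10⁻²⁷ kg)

v = √(2|q|V/m) = √(2·1.602×10⁻¹⁹·326/9.109×10⁻³¹) ≈ 1.071×10⁷ m/s.
B = mv/(|q|r) = (9.109×10⁻³¹)(1.071×10⁷)/((1.602×10⁻¹⁹)(5.25×10⁻⁵)) ≈ 1.16 T.

B ≈ 1.16 T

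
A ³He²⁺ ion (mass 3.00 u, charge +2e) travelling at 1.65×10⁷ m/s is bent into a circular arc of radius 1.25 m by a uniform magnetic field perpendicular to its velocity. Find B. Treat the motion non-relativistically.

From |q|vB = mv²/r, B = mv/(|q|r).
B = (4.983×10⁻²⁷)(1.65×10⁷)/((3.204×10⁻¹⁹)(1.25)) ≈ 0.205 T.

B ≈ 0.205 T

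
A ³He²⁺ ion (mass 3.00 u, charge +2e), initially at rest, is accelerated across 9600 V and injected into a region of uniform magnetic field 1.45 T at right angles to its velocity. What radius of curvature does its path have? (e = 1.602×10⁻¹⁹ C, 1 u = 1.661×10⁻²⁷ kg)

r ≈ 0.0119 m

Acceleration: |q|V = ½mv² ⇒ v = √(2|q|V/m) = √(2·3.204×10⁻¹⁹·9600/4.983×10⁻²⁷) ≈ 1.111×10⁶ m/s.
In the field: r = mv/(|q|B) = (4.983×10⁻²⁷)(1.111×10⁶)/((3.204×10⁻¹⁹)(1.45)) ≈ 0.0119 m.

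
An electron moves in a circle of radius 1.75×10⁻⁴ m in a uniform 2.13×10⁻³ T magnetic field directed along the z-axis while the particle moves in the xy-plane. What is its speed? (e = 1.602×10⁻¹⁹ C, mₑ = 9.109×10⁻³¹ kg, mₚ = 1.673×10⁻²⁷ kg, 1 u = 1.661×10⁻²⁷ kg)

From |q|vB = mv²/r, v = |q|Br/m.
v = (1.602×10⁻¹⁹)(2.13×10⁻³)(1.75×10⁻⁴)/9.109×10⁻³¹ ≈ 6.56×10⁴ m/s.

v ≈ 6.56×10⁴ m/s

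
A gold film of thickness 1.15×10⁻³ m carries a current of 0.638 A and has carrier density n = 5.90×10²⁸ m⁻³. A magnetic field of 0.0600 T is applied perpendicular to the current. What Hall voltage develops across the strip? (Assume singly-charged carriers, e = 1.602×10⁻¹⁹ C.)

V_H = IB/(n e t).
V_H = (0.638)(0.0600)/((5.90×10²⁸)(1.602×10⁻¹⁹)(1.15×10⁻³)) ≈ 3.52×10⁻⁹ V.

V_H ≈ 3.52×10⁻⁹ V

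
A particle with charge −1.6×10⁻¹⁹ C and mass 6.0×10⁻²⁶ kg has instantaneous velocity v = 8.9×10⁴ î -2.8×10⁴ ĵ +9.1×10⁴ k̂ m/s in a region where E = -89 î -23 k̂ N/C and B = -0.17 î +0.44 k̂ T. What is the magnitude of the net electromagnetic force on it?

|F| ≈ 9.00×10⁻¹⁵ N

v×B = (-1.23×10⁴, -5.46×10⁴, -4760) N/C.
E + v×B = (-1.24×10⁴, -5.46×10⁴, -4780) N/C.
F = q(E + v×B) = (−1.6×10⁻¹⁹ C)·(-1.24×10⁴, -5.46×10⁴, -4780) = (1.99×10⁻¹⁵, 8.74×10⁻¹⁵, 7.65×10⁻¹⁶) N.
|F| = 9.00×10⁻¹⁵ N.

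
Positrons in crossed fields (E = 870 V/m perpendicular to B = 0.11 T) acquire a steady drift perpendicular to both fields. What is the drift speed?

v_d ≈ 7900 m/s

The steady drift has the magnetic force balancing the electric force, so v_d = E/B.
v_d = 870/0.11 = 7900 m/s.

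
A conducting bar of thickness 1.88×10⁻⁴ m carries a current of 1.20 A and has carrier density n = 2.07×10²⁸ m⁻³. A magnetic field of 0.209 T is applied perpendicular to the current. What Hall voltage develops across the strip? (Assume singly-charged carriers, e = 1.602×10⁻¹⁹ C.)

V_H ≈ 4.02×10⁻⁷ V

V_H = IB/(n e t).
V_H = (1.20)(0.209)/((2.07×10²⁸)(1.602×10⁻¹⁹)(1.88×10⁻⁴)) ≈ 4.02×10⁻⁷ V.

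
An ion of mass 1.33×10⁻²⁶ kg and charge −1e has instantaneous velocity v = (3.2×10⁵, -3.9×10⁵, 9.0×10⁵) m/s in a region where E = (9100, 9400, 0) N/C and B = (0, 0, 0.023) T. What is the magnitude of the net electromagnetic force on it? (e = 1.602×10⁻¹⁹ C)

|F| ≈ 3.27×10⁻¹⁶ N

v×B = (-8970, -7360, 0) N/C.
E + v×B = (130, 2040, 0) N/C.
F = q(E + v×B) = (−1.602×10⁻¹⁹ C)·(130, 2040, 0) = (-2.08×10⁻¹⁷, -3.27×10⁻¹⁶, 0) N.
|F| = 3.27×10⁻¹⁶ N.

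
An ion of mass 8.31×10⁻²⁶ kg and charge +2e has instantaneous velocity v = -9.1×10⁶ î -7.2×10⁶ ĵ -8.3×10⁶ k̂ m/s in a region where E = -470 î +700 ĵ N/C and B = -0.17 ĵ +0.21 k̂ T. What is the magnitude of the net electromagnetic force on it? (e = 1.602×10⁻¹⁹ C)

v×B = (-2.92×10⁶, 1.91×10⁶, 1.55×10⁶) N/C.
E + v×B = (-2.92×10⁶, 1.91×10⁶, 1.55×10⁶) N/C.
F = q(E + v×B) = (3.204×10⁻¹⁹ C)·(-2.92×10⁶, 1.91×10⁶, 1.55×10⁶) = (-9.37×10⁻¹³, 6.13×10⁻¹³, 4.96×10⁻¹³) N.
|F| = 1.22×10⁻¹² N.

|F| ≈ 1.22×10⁻¹² N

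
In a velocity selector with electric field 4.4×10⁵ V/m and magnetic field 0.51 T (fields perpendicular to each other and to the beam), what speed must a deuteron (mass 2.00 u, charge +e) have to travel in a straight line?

v = 8.6×10⁵ m/s

Zero net Lorentz force requires |qE| = |q v×B|, i.e. E = vB.
v = E/B = 4.4×10⁵/0.51 = 8.6×10⁵ m/s.
The result is independent of the particle's charge and mass.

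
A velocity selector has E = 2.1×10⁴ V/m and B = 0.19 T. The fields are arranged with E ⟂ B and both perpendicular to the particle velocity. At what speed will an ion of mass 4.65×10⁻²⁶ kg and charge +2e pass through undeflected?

v = 1.1×10⁵ m/s

Straight-line motion ⇒ electric and magnetic forces cancel, so E = vB.
v = E/B = 2.1×10⁴/0.19 = 1.1×10⁵ m/s.
The result is independent of the particle's charge and mass.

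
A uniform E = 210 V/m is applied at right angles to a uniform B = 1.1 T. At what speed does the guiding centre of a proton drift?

v_d ≈ 190 m/s

The steady drift has the magnetic force balancing the electric force, so v_d = E/B.
v_d = 210/1.1 = 190 m/s.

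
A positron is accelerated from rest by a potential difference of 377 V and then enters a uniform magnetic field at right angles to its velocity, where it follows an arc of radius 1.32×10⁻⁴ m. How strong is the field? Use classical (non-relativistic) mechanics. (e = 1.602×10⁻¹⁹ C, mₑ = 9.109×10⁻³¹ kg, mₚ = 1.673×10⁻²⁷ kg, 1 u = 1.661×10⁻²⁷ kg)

B ≈ 0.496 T

v = √(2|q|V/m) = √(2·1.602×10⁻¹⁹·377/9.109×10⁻³¹) ≈ 1.152×10⁷ m/s.
B = mv/(|q|r) = (9.109×10⁻³¹)(1.152×10⁷)/((1.602×10⁻¹⁹)(1.32×10⁻⁴)) ≈ 0.496 T.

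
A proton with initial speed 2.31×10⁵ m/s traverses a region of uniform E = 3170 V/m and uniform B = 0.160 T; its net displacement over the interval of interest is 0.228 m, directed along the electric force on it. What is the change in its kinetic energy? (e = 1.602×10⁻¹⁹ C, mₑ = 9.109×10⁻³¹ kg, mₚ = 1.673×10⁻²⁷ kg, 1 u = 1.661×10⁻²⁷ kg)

ΔKE ≈ 1.16×10⁻¹⁶ J

The magnetic force is always ⟂ v and does no work; only the electric force changes KE.
ΔKE = F_E · d = |q|E d = (1.602×10⁻¹⁹)(3170)(0.228) ≈ 1.16×10⁻¹⁶ J.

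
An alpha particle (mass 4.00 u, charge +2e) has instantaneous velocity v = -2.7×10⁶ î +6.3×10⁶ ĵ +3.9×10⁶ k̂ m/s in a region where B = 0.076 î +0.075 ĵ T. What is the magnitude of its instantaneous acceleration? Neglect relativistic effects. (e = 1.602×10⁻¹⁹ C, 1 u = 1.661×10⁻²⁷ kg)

|a| ≈ 3.85×10¹³ m/s²

v×B = (-2.92×10⁵, 2.96×10⁵, -6.81×10⁵) N/C.
F = q v×B = (3.204×10⁻¹⁹ C)·(-2.92×10⁵, 2.96×10⁵, -6.81×10⁵) = (-9.37×10⁻¹⁴, 9.50×10⁻¹⁴, -2.18×10⁻¹³) N.
|a| = |F|/m = 2.558×10⁻¹³/6.644×10⁻²⁷ ≈ 3.85×10¹³ m/s².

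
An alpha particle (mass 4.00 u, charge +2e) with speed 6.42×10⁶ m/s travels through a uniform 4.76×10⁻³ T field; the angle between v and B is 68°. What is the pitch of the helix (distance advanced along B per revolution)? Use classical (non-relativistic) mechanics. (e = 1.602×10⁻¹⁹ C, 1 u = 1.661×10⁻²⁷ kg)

v∥ = v cosθ = 6.42×10⁶·cos68° ≈ 2.405×10⁶ m/s.
T = 2πm/(|q|B) = 2π(6.644×10⁻²⁷)/((3.204×10⁻¹⁹)(4.76×10⁻³)) ≈ 2.737×10⁻⁵ s.
pitch = v∥ T = (2.405×10⁶)(2.737×10⁻⁵) ≈ 65.8 m.

p ≈ 65.8 m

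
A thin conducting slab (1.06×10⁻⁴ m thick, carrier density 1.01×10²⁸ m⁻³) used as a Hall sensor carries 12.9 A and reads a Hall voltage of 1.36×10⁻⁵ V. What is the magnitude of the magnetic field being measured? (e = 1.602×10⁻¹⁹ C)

B ≈ 0.181 T

From V_H = IB/(n e t), B = V_H n e t / I.
B = (1.36×10⁻⁵)(1.01×10²⁸)(1.602×10⁻¹⁹)(1.06×10⁻⁴)/12.9 ≈ 0.181 T.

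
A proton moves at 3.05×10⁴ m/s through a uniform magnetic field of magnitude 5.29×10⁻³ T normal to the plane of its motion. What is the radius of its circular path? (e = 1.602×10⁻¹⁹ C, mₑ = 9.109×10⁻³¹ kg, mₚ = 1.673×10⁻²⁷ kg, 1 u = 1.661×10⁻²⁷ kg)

r ≈ 0.0602 m

The magnetic force provides the centripetal force: |q|vB = mv²/r.
r = mv/(|q|B) = (1.673×10⁻²⁷)(3.05×10⁴)/((1.602×10⁻¹⁹)(5.29×10⁻³)) ≈ 0.0602 m.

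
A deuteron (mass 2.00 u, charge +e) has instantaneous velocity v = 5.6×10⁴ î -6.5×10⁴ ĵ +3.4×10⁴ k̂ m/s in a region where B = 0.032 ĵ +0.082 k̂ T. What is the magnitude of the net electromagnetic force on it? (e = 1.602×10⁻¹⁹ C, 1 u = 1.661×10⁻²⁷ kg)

|F| ≈ 1.30×10⁻¹⁵ N

v×B = (-6420, -4590, 1790) N/C.
F = q v×B = (1.602×10⁻¹⁹ C)·(-6420, -4590, 1790) = (-1.03×10⁻¹⁵, -7.36×10⁻¹⁶, 2.87×10⁻¹⁶) N.
|F| = 1.30×10⁻¹⁵ N.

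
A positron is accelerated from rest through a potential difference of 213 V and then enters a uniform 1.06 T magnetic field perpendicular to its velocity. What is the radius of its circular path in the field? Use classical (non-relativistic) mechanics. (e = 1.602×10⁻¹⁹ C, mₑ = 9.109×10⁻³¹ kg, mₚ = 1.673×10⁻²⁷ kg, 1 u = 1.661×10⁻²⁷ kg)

Acceleration: |q|V = ½mv² ⇒ v = √(2|q|V/m) = √(2·1.602×10⁻¹⁹·213/9.109×10⁻³¹) ≈ 8.656×10⁶ m/s.
In the field: r = mv/(|q|B) = (9.109×10⁻³¹)(8.656×10⁶)/((1.602×10⁻¹⁹)(1.06)) ≈ 4.64×10⁻⁵ m.

r ≈ 4.64×10⁻⁵ m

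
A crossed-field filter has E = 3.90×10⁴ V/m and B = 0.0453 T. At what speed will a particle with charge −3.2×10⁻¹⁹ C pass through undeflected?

Straight-line motion ⇒ electric and magnetic forces cancel, so E = vB.
v = E/B = 3.90×10⁴/0.0453 = 8.61×10⁵ m/s.

v = 8.61×10⁵ m/s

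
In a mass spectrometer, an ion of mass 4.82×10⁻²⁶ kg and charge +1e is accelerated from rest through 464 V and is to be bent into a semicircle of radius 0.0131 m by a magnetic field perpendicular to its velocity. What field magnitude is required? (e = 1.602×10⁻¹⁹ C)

v = √(2|q|V/m) = √(2·1.602×10⁻¹⁹·464/4.82×10⁻²⁶) ≈ 5.554×10⁴ m/s.
B = mv/(|q|r) = (4.82×10⁻²⁶)(5.554×10⁴)/((1.602×10⁻¹⁹)(0.0131)) ≈ 1.28 T.

B ≈ 1.28 T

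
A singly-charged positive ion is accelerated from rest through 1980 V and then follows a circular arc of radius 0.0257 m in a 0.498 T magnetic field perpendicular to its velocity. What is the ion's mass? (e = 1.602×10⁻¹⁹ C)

m ≈ 6.63×10⁻²⁷ kg

Combine |q|V = ½mv² and r = mv/(|q|B): eliminate v to get m = qB²r²/(2V).
m = (1.602×10⁻¹⁹)(0.498)²(0.0257)²/(2·1980) ≈ 6.63×10⁻²⁷ kg.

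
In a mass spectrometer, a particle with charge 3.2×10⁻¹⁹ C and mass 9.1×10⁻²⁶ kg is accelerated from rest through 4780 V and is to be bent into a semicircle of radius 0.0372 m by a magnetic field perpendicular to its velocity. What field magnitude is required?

B ≈ 1.40 T

v = √(2|q|V/m) = √(2·3.2×10⁻¹⁹·4780/9.1×10⁻²⁶) ≈ 1.834×10⁵ m/s.
B = mv/(|q|r) = (9.1×10⁻²⁶)(1.834×10⁵)/((3.2×10⁻¹⁹)(0.0372)) ≈ 1.40 T.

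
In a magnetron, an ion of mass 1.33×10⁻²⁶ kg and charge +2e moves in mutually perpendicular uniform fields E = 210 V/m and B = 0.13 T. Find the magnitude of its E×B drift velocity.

The E×B drift speed is v_d = E/B.
v_d = 210/0.13 = 1600 m/s.

v_d ≈ 1600 m/s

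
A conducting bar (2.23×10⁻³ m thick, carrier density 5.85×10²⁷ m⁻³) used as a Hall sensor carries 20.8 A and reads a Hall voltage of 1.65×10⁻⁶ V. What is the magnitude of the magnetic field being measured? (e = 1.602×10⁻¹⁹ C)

B ≈ 0.166 T

From V_H = IB/(n e t), B = V_H n e t / I.
B = (1.65×10⁻⁶)(5.85×10²⁷)(1.602×10⁻¹⁹)(2.23×10⁻³)/20.8 ≈ 0.166 T.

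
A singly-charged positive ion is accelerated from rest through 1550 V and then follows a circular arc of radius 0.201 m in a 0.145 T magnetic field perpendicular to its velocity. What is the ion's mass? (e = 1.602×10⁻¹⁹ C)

Combine |q|V = ½mv² and r = mv/(|q|B): eliminate v to get m = qB²r²/(2V).
m = (1.602×10⁻¹⁹)(0.145)²(0.201)²/(2·1550) ≈ 4.39×10⁻²⁶ kg.

m ≈ 4.39×10⁻²⁶ kg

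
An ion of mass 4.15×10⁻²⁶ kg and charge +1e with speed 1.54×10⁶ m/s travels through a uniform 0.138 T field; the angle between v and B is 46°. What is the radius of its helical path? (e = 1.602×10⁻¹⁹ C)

r ≈ 2.08 m

v⊥ = v sinθ = 1.54×10⁶·sin46° ≈ 1.108×10⁶ m/s.
r = m v⊥/(|q|B) = (4.15×10⁻²⁶)(1.108×10⁶)/((1.602×10⁻¹⁹)(0.138)) ≈ 2.08 m.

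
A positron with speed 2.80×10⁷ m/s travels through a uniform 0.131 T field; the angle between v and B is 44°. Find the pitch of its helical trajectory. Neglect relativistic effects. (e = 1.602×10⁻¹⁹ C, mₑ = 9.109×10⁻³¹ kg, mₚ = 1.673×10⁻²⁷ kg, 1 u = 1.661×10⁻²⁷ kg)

v∥ = v cosθ = 2.80×10⁷·cos44° ≈ 2.014×10⁷ m/s.
T = 2πm/(|q|B) = 2π(9.109×10⁻³¹)/((1.602×10⁻¹⁹)(0.131)) ≈ 2.727×10⁻¹⁰ s.
pitch = v∥ T = (2.014×10⁷)(2.727×10⁻¹⁰) ≈ 5.49×10⁻³ m.

p ≈ 5.49×10⁻³ m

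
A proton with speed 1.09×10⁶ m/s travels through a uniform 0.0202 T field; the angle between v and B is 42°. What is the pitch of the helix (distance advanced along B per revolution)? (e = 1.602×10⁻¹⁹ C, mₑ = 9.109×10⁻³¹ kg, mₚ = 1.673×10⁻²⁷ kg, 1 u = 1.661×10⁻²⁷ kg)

p ≈ 2.63 m

v∥ = v cosθ = 1.09×10⁶·cos42° ≈ 8.100×10⁵ m/s.
T = 2πm/(|q|B) = 2π(1.673×10⁻²⁷)/((1.602×10⁻¹⁹)(0.0202)) ≈ 3.248×10⁻⁶ s.
pitch = v∥ T = (8.100×10⁵)(3.248×10⁻⁶) ≈ 2.63 m.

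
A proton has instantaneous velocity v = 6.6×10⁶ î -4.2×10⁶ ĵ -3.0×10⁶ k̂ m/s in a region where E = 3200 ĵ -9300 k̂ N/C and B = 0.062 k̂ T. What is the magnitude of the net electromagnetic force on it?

|F| ≈ 7.73×10⁻¹⁴ N

v×B = (-2.60×10⁵, -4.09×10⁵, 0) N/C.
E + v×B = (-2.60×10⁵, -4.06×10⁵, -9300) N/C.
F = q(E + v×B) = (1.602×10⁻¹⁹ C)·(-2.60×10⁵, -4.06×10⁵, -9300) = (-4.17×10⁻¹⁴, -6.50×10⁻¹⁴, -1.49×10⁻¹⁵) N.
|F| = 7.73×10⁻¹⁴ N.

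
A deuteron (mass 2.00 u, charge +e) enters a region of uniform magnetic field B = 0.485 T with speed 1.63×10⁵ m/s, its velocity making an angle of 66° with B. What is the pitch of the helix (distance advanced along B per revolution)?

v∥ = v cosθ = 1.63×10⁵·cos66° ≈ 6.630×10⁴ m/s.
T = 2πm/(|q|B) = 2π(3.322×10⁻²⁷)/((1.602×10⁻¹⁹)(0.485)) ≈ 2.686×10⁻⁷ s.
pitch = v∥ T = (6.630×10⁴)(2.686×10⁻⁷) ≈ 0.0178 m.

p ≈ 0.0178 m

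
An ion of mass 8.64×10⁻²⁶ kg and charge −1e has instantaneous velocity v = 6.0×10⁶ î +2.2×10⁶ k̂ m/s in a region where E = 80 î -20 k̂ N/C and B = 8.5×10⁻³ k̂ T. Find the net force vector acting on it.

v×B = (0, -5.10×10⁴, 0) N/C.
E + v×B = (80.0, -5.10×10⁴, -20.0) N/C.
F = q(E + v×B) = (−1.602×10⁻¹⁹ C)·(80.0, -5.10×10⁴, -20.0) = (-1.28×10⁻¹⁷, 8.17×10⁻¹⁵, 3.20×10⁻¹⁸) N.

F ≈ (-1.28×10⁻¹⁷, 8.17×10⁻¹⁵, 3.20×10⁻¹⁸) N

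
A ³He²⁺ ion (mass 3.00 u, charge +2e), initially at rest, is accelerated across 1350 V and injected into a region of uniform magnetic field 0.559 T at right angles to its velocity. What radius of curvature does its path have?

r ≈ 0.0116 m

Acceleration: |q|V = ½mv² ⇒ v = √(2|q|V/m) = √(2·3.204×10⁻¹⁹·1350/4.983×10⁻²⁷) ≈ 4.167×10⁵ m/s.
In the field: r = mv/(|q|B) = (4.983×10⁻²⁷)(4.167×10⁵)/((3.204×10⁻¹⁹)(0.559)) ≈ 0.0116 m.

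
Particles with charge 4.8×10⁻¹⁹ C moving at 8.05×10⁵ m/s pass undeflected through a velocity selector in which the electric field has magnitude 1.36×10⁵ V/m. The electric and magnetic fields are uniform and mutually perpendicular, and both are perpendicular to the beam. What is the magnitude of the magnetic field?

B = 0.169 T

Balance of forces in the selector: qE = qvB ⇒ B = E/v.
B = 1.36×10⁵/8.05×10⁵ = 0.169 T.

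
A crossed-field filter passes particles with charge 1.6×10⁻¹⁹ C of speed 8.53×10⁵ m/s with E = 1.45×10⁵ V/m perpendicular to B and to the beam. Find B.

Balance of forces in the selector: qE = qvB ⇒ B = E/v.
B = 1.45×10⁵/8.53×10⁵ = 0.170 T.

B = 0.170 T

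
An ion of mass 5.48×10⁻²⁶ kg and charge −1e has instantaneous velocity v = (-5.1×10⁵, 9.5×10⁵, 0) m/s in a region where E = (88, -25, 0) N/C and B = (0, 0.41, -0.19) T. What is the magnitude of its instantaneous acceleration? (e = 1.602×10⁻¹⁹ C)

v×B = (-1.80×10⁵, -9.69×10⁴, -2.09×10⁵) N/C.
E + v×B = (-1.80×10⁵, -9.69×10⁴, -2.09×10⁵) N/C.
F = q(E + v×B) = (−1.602×10⁻¹⁹ C)·(-1.80×10⁵, -9.69×10⁴, -2.09×10⁵) = (2.89×10⁻¹⁴, 1.55×10⁻¹⁴, 3.35×10⁻¹⁴) N.
|a| = |F|/m = 4.689×10⁻¹⁴/5.48×10⁻²⁶ ≈ 8.56×10¹¹ m/s².

|a| ≈ 8.56×10¹¹ m/s²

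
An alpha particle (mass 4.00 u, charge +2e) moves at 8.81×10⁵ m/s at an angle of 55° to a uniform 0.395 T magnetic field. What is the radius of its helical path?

r ≈ 0.0379 m

v⊥ = v sinθ = 8.81×10⁵·sin55° ≈ 7.217×10⁵ m/s.
r = m v⊥/(|q|B) = (6.644×10⁻²⁷)(7.217×10⁵)/((3.204×10⁻¹⁹)(0.395)) ≈ 0.0379 m.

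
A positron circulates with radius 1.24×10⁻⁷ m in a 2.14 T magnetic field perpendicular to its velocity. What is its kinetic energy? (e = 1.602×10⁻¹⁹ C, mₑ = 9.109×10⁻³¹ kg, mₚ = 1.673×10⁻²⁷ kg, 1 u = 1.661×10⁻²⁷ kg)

v = |q|Br/m, then KE = ½mv² = (qBr)²/(2m).
v = (1.602×10⁻¹⁹)(2.14)(1.24×10⁻⁷)/9.109×10⁻³¹ ≈ 4.667×10⁴ m/s.
KE = ½(9.109×10⁻³¹)(4.667×10⁴)² ≈ 9.92×10⁻²² J = 6.19×10⁻³ eV.

KE ≈ 6.19×10⁻³ eV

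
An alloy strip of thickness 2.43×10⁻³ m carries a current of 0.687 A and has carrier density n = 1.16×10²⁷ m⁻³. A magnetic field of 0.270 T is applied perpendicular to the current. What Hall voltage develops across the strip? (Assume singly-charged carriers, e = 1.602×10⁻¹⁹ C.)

V_H = IB/(n e t).
V_H = (0.687)(0.270)/((1.16×10²⁷)(1.602×10⁻¹⁹)(2.43×10⁻³)) ≈ 4.11×10⁻⁷ V.

V_H ≈ 4.11×10⁻⁷ V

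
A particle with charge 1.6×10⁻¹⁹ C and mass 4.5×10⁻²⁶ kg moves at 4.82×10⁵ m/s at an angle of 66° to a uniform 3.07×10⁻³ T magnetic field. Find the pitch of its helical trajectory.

v∥ = v cosθ = 4.82×10⁵·cos66° ≈ 1.960×10⁵ m/s.
T = 2πm/(|q|B) = 2π(4.5×10⁻²⁶)/((1.6×10⁻¹⁹)(3.07×10⁻³)) ≈ 5.756×10⁻⁴ s.
pitch = v∥ T = (1.960×10⁵)(5.756×10⁻⁴) ≈ 113 m.

p ≈ 113 m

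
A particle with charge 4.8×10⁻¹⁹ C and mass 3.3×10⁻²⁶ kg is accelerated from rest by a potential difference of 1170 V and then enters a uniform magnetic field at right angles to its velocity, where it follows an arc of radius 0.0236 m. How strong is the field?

B ≈ 0.537 T

v = √(2|q|V/m) = √(2·4.8×10⁻¹⁹·1170/3.3×10⁻²⁶) ≈ 1.845×10⁵ m/s.
B = mv/(|q|r) = (3.3×10⁻²⁶)(1.845×10⁵)/((4.8×10⁻¹⁹)(0.0236)) ≈ 0.537 T.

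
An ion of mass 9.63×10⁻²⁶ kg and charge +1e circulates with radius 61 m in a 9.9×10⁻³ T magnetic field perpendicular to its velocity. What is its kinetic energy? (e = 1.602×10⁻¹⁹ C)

v = |q|Br/m, then KE = ½mv² = (qBr)²/(2m).
v = (1.602×10⁻¹⁹)(9.9×10⁻³)(61)/9.63×10⁻²⁶ ≈ 1.005×10⁶ m/s.
KE = ½(9.63×10⁻²⁶)(1.005×10⁶)² ≈ 4.9×10⁻¹⁴ J.

KE ≈ 4.9×10⁻¹⁴ J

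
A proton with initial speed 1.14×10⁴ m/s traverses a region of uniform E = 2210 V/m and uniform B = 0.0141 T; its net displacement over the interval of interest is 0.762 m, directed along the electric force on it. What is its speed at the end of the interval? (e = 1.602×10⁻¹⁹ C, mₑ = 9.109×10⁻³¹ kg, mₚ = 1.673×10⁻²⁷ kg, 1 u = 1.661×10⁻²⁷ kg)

B does no work; ΔKE = |q|E d.
½mv_f² = ½mv₀² + |q|Ed = ½(1.673×10⁻²⁷)(1.14×10⁴)² + (1.602×10⁻¹⁹)(2210)(0.762) ≈ 1.087×10⁻¹⁹ J + 2.698×10⁻¹⁶ J ≈ 2.699×10⁻¹⁶ J.
v_f = √(2·2.699×10⁻¹⁶/1.673×10⁻²⁷) ≈ 5.68×10⁵ m/s.

v_f ≈ 5.68×10⁵ m/s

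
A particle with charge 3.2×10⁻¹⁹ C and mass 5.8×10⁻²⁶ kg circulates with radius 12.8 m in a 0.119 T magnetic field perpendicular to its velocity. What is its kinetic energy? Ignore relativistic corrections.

v = |q|Br/m, then KE = ½mv² = (qBr)²/(2m).
v = (3.2×10⁻¹⁹)(0.119)(12.8)/5.8×10⁻²⁶ ≈ 8.404×10⁶ m/s.
KE = ½(5.8×10⁻²⁶)(8.404×10⁶)² ≈ 2.05×10⁻¹² J = 1.28×10⁷ eV.

KE ≈ 1.28×10⁷ eV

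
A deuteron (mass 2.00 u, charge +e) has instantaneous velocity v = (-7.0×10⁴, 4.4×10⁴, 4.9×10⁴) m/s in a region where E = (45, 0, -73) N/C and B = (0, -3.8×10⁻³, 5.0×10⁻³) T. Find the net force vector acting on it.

F ≈ (7.23×10⁻¹⁷, 5.61×10⁻¹⁷, 3.09×10⁻¹⁷) N

v×B = (406, 350, 266) N/C.
E + v×B = (451, 350, 193) N/C.
F = q(E + v×B) = (1.602×10⁻¹⁹ C)·(451, 350, 193) = (7.23×10⁻¹⁷, 5.61×10⁻¹⁷, 3.09×10⁻¹⁷) N.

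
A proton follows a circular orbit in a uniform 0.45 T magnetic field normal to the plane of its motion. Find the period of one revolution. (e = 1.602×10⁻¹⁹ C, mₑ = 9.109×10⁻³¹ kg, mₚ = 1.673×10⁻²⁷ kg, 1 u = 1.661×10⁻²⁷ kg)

The cyclotron period depends only on m, q, B: T = 2πm/(|q|B).
T = 2π(1.673×10⁻²⁷)/((1.602×10⁻¹⁹)(0.45)) ≈ 1.5×10⁻⁷ s.

T ≈ 1.5×10⁻⁷ s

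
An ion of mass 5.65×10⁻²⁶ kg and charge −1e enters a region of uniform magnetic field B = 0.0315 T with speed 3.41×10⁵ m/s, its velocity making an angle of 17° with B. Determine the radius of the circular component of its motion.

r ≈ 1.12 m

v⊥ = v sinθ = 3.41×10⁵·sin17° ≈ 9.970×10⁴ m/s.
r = m v⊥/(|q|B) = (5.65×10⁻²⁶)(9.970×10⁴)/((1.602×10⁻¹⁹)(0.0315)) ≈ 1.12 m.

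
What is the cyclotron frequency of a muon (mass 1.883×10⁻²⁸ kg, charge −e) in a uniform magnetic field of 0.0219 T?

f ≈ 2.97×10⁶ Hz

f = |q|B/(2πm).
f = (1.602×10⁻¹⁹)(0.0219)/(2π·1.883×10⁻²⁸) ≈ 2.97×10⁶ Hz.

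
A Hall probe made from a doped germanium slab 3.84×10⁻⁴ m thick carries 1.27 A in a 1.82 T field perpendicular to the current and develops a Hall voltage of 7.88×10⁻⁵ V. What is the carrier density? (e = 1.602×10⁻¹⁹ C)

From V_H = IB/(n e t), n = IB/(V_H e t).
n = (1.27)(1.82)/((7.88×10⁻⁵)(1.602×10⁻¹⁹)(3.84×10⁻⁴)) ≈ 4.77×10²⁶ m⁻³.

n ≈ 4.77×10²⁶ m⁻³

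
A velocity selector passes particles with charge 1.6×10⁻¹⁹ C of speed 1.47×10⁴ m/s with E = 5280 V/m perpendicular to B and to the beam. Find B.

Balance of forces in the selector: qE = qvB ⇒ B = E/v.
B = 5280/1.47×10⁴ = 0.359 T.

B = 0.359 T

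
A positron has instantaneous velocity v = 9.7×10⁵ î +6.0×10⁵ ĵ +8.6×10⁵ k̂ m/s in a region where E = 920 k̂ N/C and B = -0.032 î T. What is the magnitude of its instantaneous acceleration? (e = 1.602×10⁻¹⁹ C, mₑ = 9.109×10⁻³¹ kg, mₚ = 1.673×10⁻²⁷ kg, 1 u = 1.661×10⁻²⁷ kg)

|a| ≈ 6.00×10¹⁵ m/s²

v×B = (0, -2.75×10⁴, 1.92×10⁴) N/C.
E + v×B = (0, -2.75×10⁴, 2.01×10⁴) N/C.
F = q(E + v×B) = (1.602×10⁻¹⁹ C)·(0, -2.75×10⁴, 2.01×10⁴) = (0, -4.41×10⁻¹⁵, 3.22×10⁻¹⁵) N.
|a| = |F|/m = 5.461×10⁻¹⁵/9.109×10⁻³¹ ≈ 6.00×10¹⁵ m/s².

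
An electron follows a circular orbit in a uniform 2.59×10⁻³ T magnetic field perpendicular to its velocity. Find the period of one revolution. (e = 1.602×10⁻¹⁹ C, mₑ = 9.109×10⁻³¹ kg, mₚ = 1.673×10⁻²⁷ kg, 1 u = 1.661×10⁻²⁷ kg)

T ≈ 1.38×10⁻⁸ s

The cyclotron period depends only on m, q, B: T = 2πm/(|q|B).
T = 2π(9.109×10⁻³¹)/((1.602×10⁻¹⁹)(2.59×10⁻³)) ≈ 1.38×10⁻⁸ s.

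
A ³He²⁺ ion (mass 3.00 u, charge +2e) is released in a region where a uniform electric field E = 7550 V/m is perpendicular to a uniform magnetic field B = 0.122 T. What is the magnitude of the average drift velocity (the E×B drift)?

v_d ≈ 6.19×10⁴ m/s

The steady drift has the magnetic force balancing the electric force, so v_d = E/B.
v_d = 7550/0.122 = 6.19×10⁴ m/s.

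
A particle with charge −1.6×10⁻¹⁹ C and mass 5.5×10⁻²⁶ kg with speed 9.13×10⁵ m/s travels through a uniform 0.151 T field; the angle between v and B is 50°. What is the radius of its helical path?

v⊥ = v sinθ = 9.13×10⁵·sin50° ≈ 6.994×10⁵ m/s.
r = m v⊥/(|q|B) = (5.5×10⁻²⁶)(6.994×10⁵)/((1.6×10⁻¹⁹)(0.151)) ≈ 1.59 m.

r ≈ 1.59 m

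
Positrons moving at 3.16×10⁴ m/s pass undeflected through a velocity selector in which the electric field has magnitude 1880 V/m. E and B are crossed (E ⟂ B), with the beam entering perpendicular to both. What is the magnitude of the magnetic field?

Balance of forces in the selector: qE = qvB ⇒ B = E/v.
B = 1880/3.16×10⁴ = 0.0595 T.

B = 0.0595 T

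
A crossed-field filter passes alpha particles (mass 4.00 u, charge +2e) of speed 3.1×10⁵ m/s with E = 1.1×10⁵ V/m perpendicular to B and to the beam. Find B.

B = 0.35 T

Balance of forces in the selector: qE = qvB ⇒ B = E/v.
B = 1.1×10⁵/3.1×10⁵ = 0.35 T.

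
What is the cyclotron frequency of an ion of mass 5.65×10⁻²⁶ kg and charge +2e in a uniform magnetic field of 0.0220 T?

f = |q|B/(2πm).
f = (3.204×10⁻¹⁹)(0.0220)/(2π·5.65×10⁻²⁶) ≈ 1.99×10⁴ Hz.

f ≈ 1.99×10⁴ Hz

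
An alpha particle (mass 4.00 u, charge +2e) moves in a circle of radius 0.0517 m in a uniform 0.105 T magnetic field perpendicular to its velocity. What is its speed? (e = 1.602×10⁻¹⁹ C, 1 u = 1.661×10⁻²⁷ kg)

From |q|vB = mv²/r, v = |q|Br/m.
v = (3.204×10⁻¹⁹)(0.105)(0.0517)/6.644×10⁻²⁷ ≈ 2.62×10⁵ m/s.

v ≈ 2.62×10⁵ m/s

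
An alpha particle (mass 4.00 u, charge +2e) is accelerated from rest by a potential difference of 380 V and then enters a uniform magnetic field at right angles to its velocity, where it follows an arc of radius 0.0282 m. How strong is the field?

B ≈ 0.141 T

v = √(2|q|V/m) = √(2·3.204×10⁻¹⁹·380/6.644×10⁻²⁷) ≈ 1.914×10⁵ m/s.
B = mv/(|q|r) = (6.644×10⁻²⁷)(1.914×10⁵)/((3.204×10⁻¹⁹)(0.0282)) ≈ 0.141 T.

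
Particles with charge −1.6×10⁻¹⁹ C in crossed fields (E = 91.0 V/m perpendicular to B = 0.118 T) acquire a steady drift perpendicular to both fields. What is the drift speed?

The steady drift has the magnetic force balancing the electric force, so v_d = E/B.
v_d = 91.0/0.118 = 771 m/s.

v_d ≈ 771 m/s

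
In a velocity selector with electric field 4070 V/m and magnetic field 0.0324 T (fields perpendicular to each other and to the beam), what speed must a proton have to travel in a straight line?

For undeflected motion the electric and magnetic forces balance: qE = qvB.
v = E/B = 4070/0.0324 = 1.26×10⁵ m/s.

v = 1.26×10⁵ m/s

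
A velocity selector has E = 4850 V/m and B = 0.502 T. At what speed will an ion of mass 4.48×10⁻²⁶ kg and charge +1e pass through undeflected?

Straight-line motion ⇒ electric and magnetic forces cancel, so E = vB.
v = E/B = 4850/0.502 = 9660 m/s.

v = 9660 m/s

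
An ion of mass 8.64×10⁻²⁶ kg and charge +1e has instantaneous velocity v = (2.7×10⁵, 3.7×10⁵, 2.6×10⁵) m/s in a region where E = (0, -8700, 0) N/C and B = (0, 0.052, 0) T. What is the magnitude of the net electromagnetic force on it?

|F| ≈ 3.42×10⁻¹⁵ N

v×B = (-1.35×10⁴, 0, 1.40×10⁴) N/C.
E + v×B = (-1.35×10⁴, -8700, 1.40×10⁴) N/C.
F = q(E + v×B) = (1.602×10⁻¹⁹ C)·(-1.35×10⁴, -8700, 1.40×10⁴) = (-2.17×10⁻¹⁵, -1.39×10⁻¹⁵, 2.25×10⁻¹⁵) N.
|F| = 3.42×10⁻¹⁵ N.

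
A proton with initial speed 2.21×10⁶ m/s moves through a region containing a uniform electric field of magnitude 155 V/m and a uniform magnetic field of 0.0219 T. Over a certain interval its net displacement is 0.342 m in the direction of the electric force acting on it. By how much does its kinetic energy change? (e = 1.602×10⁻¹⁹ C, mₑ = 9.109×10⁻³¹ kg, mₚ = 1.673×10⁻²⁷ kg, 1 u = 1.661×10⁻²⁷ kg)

The magnetic force is always ⟂ v and does no work; only the electric force changes KE.
ΔKE = F_E · d = |q|E d = (1.602×10⁻¹⁹)(155)(0.342) ≈ 8.49×10⁻¹⁸ J.

ΔKE ≈ 8.49×10⁻¹⁸ J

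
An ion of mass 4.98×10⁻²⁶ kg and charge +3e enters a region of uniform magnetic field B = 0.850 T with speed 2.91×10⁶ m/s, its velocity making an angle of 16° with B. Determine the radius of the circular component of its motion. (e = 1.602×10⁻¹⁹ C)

r ≈ 0.0978 m

v⊥ = v sinθ = 2.91×10⁶·sin16° ≈ 8.021×10⁵ m/s.
r = m v⊥/(|q|B) = (4.98×10⁻²⁶)(8.021×10⁵)/((4.806×10⁻¹⁹)(0.850)) ≈ 0.0978 m.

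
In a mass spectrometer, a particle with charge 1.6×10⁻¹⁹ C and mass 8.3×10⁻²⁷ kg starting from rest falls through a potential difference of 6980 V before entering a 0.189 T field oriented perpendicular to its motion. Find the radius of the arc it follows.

Acceleration: |q|V = ½mv² ⇒ v = √(2|q|V/m) = √(2·1.6×10⁻¹⁹·6980/8.3×10⁻²⁷) ≈ 5.188×10⁵ m/s.
In the field: r = mv/(|q|B) = (8.3×10⁻²⁷)(5.188×10⁵)/((1.6×10⁻¹⁹)(0.189)) ≈ 0.142 m.

r ≈ 0.142 m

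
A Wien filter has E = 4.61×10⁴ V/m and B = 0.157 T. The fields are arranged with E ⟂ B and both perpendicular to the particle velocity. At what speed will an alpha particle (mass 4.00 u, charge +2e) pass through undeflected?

Straight-line motion ⇒ electric and magnetic forces cancel, so E = vB.
v = E/B = 4.61×10⁴/0.157 = 2.94×10⁵ m/s.

v = 2.94×10⁵ m/s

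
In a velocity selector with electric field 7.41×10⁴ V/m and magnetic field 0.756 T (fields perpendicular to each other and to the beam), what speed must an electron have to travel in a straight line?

Straight-line motion ⇒ electric and magnetic forces cancel, so E = vB.
v = E/B = 7.41×10⁴/0.756 = 9.80×10⁴ m/s.

v = 9.80×10⁴ m/s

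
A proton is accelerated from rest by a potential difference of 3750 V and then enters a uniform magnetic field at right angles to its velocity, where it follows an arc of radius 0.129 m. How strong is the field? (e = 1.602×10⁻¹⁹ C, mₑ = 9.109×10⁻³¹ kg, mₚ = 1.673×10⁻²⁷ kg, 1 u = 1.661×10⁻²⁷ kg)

B ≈ 0.0686 T

v = √(2|q|V/m) = √(2·1.602×10⁻¹⁹·3750/1.673×10⁻²⁷) ≈ 8.474×10⁵ m/s.
B = mv/(|q|r) = (1.673×10⁻²⁷)(8.474×10⁵)/((1.602×10⁻¹⁹)(0.129)) ≈ 0.0686 T.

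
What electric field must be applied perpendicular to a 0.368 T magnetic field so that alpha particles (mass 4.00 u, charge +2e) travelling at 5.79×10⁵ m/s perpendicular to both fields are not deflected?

E = 2.13×10⁵ V/m

For straight-line motion qE = qvB, so E = vB.
E = 5.79×10⁵ × 0.368 = 2.13×10⁵ V/m.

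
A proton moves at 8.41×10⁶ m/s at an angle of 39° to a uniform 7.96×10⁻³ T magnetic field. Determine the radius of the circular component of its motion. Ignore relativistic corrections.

r ≈ 6.94 m

v⊥ = v sinθ = 8.41×10⁶·sin39° ≈ 5.293×10⁶ m/s.
r = m v⊥/(|q|B) = (1.673×10⁻²⁷)(5.293×10⁶)/((1.602×10⁻¹⁹)(7.96×10⁻³)) ≈ 6.94 m.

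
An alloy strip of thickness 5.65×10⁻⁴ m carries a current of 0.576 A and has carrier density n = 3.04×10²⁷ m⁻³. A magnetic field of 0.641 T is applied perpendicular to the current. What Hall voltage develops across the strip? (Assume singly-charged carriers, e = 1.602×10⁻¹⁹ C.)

V_H ≈ 1.34×10⁻⁶ V

V_H = IB/(n e t).
V_H = (0.576)(0.641)/((3.04×10²⁷)(1.602×10⁻¹⁹)(5.65×10⁻⁴)) ≈ 1.34×10⁻⁶ V.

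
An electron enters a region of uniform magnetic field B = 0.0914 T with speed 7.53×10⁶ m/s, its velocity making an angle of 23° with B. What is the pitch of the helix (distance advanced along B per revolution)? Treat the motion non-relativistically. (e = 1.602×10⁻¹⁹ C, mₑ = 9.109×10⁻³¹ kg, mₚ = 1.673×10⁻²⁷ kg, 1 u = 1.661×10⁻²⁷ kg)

p ≈ 2.71×10⁻³ m

v∥ = v cosθ = 7.53×10⁶·cos23° ≈ 6.931×10⁶ m/s.
T = 2πm/(|q|B) = 2π(9.109×10⁻³¹)/((1.602×10⁻¹⁹)(0.0914)) ≈ 3.909×10⁻¹⁰ s.
pitch = v∥ T = (6.931×10⁶)(3.909×10⁻¹⁰) ≈ 2.71×10⁻³ m.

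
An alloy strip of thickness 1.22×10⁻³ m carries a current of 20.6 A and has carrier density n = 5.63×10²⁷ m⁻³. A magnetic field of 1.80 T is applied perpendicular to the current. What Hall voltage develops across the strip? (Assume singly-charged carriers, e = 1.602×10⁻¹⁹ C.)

V_H = IB/(n e t).
V_H = (20.6)(1.80)/((5.63×10²⁷)(1.602×10⁻¹⁹)(1.22×10⁻³)) ≈ 3.37×10⁻⁵ V.

V_H ≈ 3.37×10⁻⁵ V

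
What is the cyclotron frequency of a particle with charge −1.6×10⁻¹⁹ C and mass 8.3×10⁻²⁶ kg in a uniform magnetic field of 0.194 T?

f = |q|B/(2πm).
f = (1.6×10⁻¹⁹)(0.194)/(2π·8.3×10⁻²⁶) ≈ 5.95×10⁴ Hz.

f ≈ 5.95×10⁴ Hz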